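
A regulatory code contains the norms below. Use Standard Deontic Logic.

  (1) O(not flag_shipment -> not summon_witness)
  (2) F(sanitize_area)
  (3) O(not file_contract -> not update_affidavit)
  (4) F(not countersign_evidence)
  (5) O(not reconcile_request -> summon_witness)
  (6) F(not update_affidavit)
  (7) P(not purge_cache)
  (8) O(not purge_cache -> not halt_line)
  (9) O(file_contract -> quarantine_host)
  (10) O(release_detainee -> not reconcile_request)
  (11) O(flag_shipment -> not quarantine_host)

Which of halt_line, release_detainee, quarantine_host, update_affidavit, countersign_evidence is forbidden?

release_detainee

F(not update_affidavit) at premise 6 means O(update_affidavit).
Premise 3, O(not file_contract -> not update_affidavit), contraposes to O(update_affidavit -> file_contract); with O(update_affidavit) we get O(file_contract).
Premise 9 is O(file_contract -> quarantine_host); since O(file_contract), deontic closure gives O(quarantine_host).
Premise 11, O(flag_shipment -> not quarantine_host), contraposes to O(quarantine_host -> not flag_shipment); with O(quarantine_host) we get O(not flag_shipment).
Premise 1 is O(not flag_shipment -> not summon_witness); since O(not flag_shipment), deontic closure gives O(not summon_witness).
Premise 5, O(not reconcile_request -> summon_witness), contraposes to O(not summon_witness -> reconcile_request); with O(not summon_witness) we get O(reconcile_request).
Premise 10 is O(release_detainee -> not reconcile_request); contrapositively O(reconcile_request -> not release_detainee). Since O(reconcile_request) holds, K gives O(not release_detainee).
So O(not release_detainee) holds, i.e. release_detainee is forbidden. None of the other listed options is forbidden under the premises.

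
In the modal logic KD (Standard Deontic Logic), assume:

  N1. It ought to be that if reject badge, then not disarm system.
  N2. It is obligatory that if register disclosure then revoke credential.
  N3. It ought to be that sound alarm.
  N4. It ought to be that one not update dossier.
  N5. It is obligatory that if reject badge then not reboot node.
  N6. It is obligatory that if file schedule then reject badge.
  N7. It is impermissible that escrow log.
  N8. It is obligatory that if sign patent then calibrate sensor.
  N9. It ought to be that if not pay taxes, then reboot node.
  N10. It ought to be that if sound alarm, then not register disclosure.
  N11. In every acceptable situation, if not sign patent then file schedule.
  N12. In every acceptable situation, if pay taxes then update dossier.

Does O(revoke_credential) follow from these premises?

No

Premise 2 is O(register_disclosure → revoke_credential), but O(register_disclosure) is not derivable from the premises, so it does not yield O(revoke_credential).
No other premise forces O(revoke_credential). An ideal world satisfying every premise can still have revoke_credential false, so O(revoke_credential) is not derivable.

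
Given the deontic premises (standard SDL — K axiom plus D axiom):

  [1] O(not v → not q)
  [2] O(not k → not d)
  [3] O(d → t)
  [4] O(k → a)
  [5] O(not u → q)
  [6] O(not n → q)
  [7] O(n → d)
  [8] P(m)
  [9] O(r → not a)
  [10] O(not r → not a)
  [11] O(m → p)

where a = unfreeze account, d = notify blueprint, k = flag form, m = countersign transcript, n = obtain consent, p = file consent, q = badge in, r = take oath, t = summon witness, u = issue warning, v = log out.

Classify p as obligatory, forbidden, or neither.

Neither

Premise 11 is O(m → p), but O(m) is not derivable from the premises (the permission P(m) asserts only not O(not m), not O(m)), so it does not yield O(p).
No premise or chain of K-axiom applications forces O(p), and none forces O(not p). So p is neither obligatory nor forbidden under these norms.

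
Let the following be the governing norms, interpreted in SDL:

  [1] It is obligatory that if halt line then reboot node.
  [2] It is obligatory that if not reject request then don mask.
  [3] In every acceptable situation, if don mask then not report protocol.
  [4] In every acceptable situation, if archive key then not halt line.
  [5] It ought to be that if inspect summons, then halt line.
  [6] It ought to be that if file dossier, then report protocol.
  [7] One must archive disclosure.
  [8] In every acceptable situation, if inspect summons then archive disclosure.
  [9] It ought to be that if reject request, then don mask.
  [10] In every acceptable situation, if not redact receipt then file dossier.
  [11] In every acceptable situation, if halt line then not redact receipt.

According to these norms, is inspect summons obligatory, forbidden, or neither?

Forbidden

Premises 2 and 9 cover both cases: O(¬reject_request → don_mask) and O(reject_request → don_mask). Since ¬reject_request ∨ reject_request is a tautology, O(don_mask) follows.
Applying K to premise 3 (O(don_mask → ¬report_protocol)) and O(don_mask) yields O(¬report_protocol).
Premise 6 is O(file_dossier → report_protocol); contrapositively O(¬report_protocol → ¬file_dossier). Since O(¬report_protocol) holds, K gives O(¬file_dossier).
Premise 10 is O(¬redact_receipt → file_dossier); contrapositively O(¬file_dossier → redact_receipt). Since O(¬file_dossier) holds, K gives O(redact_receipt).
Premise 11, O(halt_line → ¬redact_receipt), contraposes to O(redact_receipt → ¬halt_line); with O(redact_receipt) we get O(¬halt_line).
Premise 5, O(inspect_summons → halt_line), contraposes to O(¬halt_line → ¬inspect_summons); with O(¬halt_line) we get O(¬inspect_summons).
Premises 1, 4, 7, 8 do not contribute to this derivation.
Thus O(¬inspect_summons), which is F(inspect_summons): inspect_summons is forbidden.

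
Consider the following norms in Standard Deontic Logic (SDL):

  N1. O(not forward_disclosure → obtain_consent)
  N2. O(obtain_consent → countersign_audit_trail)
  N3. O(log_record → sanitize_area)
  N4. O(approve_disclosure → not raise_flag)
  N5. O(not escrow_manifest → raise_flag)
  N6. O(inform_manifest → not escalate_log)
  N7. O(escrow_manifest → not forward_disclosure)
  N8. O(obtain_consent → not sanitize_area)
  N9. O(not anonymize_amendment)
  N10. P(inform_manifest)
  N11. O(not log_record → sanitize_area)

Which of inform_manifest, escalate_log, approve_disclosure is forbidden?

approve_disclosure

By case analysis on log_record: premise 3 gives O(log_record → sanitize_area) and premise 11 gives O(not log_record → sanitize_area), so O(sanitize_area) either way.
The contrapositive of premise 8 (O(obtain_consent → not sanitize_area)) is O(sanitize_area → not obtain_consent), and O(sanitize_area) is already established, so O(not obtain_consent).
Premise 1, O(not forward_disclosure → obtain_consent), contraposes to O(not obtain_consent → forward_disclosure); with O(not obtain_consent) we get O(forward_disclosure).
The contrapositive of premise 7 (O(escrow_manifest → not forward_disclosure)) is O(forward_disclosure → not escrow_manifest), and O(forward_disclosure) is already established, so O(not escrow_manifest).
With premise 5, O(not escrow_manifest → raise_flag), the K-axiom yields O(raise_flag).
The contrapositive of premise 4 (O(approve_disclosure → not raise_flag)) is O(raise_flag → not approve_disclosure), and O(raise_flag) is already established, so O(not approve_disclosure).
So O(not approve_disclosure) holds, i.e. approve_disclosure is forbidden. None of the other listed options is forbidden under the premises.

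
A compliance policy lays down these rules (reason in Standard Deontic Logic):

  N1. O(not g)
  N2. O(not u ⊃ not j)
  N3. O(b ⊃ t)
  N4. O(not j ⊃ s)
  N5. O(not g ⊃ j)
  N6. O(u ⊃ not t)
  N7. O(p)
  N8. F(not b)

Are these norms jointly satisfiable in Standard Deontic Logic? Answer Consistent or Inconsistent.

Inconsistent

From premise 1 we have O(not g).
With premise 5, O(not g ⊃ j), the K-axiom yields O(j).
Premise 2 is O(not u ⊃ not j); contrapositively O(j ⊃ u). Since O(j) holds, K gives O(u).
Applying K to premise 6 (O(u ⊃ not t)) and O(u) yields O(not t).
Premise 3 is O(b ⊃ t); contrapositively O(not t ⊃ not b). Since O(not t) holds, K gives O(not b).
However, F(not b) at premise 8 amounts to O(b).
We now have both O(not b) and O(b) — b is simultaneously obligatory and forbidden, violating the D-axiom.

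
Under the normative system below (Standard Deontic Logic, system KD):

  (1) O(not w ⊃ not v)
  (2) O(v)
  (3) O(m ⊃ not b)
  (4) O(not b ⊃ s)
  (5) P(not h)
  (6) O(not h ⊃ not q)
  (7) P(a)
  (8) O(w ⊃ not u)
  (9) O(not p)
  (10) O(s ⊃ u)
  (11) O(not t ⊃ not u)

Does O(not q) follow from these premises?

Premise 6 is O(not h ⊃ not q), but O(not h) is not derivable from the premises (the permission P(not h) asserts only not O(h), not O(not h)), so it does not yield O(not q).
No other premise forces O(not q). An ideal world satisfying every premise can still have not q false, so O(not q) is not derivable.

No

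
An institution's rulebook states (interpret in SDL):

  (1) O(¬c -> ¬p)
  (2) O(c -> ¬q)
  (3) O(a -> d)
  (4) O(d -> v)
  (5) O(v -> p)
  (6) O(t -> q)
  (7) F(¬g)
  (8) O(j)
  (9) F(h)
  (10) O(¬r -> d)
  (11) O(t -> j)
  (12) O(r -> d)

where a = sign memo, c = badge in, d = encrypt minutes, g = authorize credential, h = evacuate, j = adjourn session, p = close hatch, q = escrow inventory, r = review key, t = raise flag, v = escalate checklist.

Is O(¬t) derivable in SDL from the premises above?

Premises 12 and 10 cover both cases: O(r -> d) and O(¬r -> d). Since r ∨ ¬r is a tautology, O(d) follows.
Premise 4 is O(d -> v); since O(d), deontic closure gives O(v).
From O(v) and premise 5, O(v -> p), we obtain O(p).
The contrapositive of premise 1 (O(¬c -> ¬p)) is O(p -> c), and O(p) is already established, so O(c).
Applying K to premise 2 (O(c -> ¬q)) and O(c) yields O(¬q).
Premise 6 is O(t -> q); contrapositively O(¬q -> ¬t). Since O(¬q) holds, K gives O(¬t).
Premises 3, 7, 8, 9, 11 do not contribute to this derivation.
So O(¬t) follows.

Yes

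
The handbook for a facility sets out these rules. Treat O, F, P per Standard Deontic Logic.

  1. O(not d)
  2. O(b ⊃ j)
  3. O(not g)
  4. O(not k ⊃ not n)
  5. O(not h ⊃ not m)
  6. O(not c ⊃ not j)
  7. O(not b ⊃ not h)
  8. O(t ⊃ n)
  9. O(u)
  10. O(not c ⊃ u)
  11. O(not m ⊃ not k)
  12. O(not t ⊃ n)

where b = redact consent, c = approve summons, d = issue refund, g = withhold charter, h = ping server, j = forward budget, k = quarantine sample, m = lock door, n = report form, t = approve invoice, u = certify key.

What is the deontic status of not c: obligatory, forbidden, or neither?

Forbidden

Premises 12 and 8 are O(not t ⊃ n) and O(t ⊃ n); every ideal world satisfies not t or t, so in either case n holds — hence O(n).
Premise 4, O(not k ⊃ not n), contraposes to O(n ⊃ k); with O(n) we get O(k).
Premise 11, O(not m ⊃ not k), contraposes to O(k ⊃ m); with O(k) we get O(m).
Premise 5 is O(not h ⊃ not m); contrapositively O(m ⊃ h). Since O(m) holds, K gives O(h).
The contrapositive of premise 7 (O(not b ⊃ not h)) is O(h ⊃ b), and O(h) is already established, so O(b).
With premise 2, O(b ⊃ j), the K-axiom yields O(j).
Premise 6, O(not c ⊃ not j), contraposes to O(j ⊃ c); with O(j) we get O(c).
Premises 1, 3, 9, 10 do not contribute to this derivation.
Thus O(c), which is F(not c): not c is forbidden.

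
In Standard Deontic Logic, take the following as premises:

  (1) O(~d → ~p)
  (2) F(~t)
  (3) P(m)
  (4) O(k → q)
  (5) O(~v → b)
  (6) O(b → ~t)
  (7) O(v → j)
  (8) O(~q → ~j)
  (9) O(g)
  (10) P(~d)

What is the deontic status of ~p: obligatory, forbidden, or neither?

Neither

Premise 1 is O(~d → ~p), but O(~d) is not derivable from the premises (the permission P(~d) asserts only ~O(d), not O(~d)), so it does not yield O(~p).
No premise or chain of K-axiom applications forces O(~p), and none forces O(p). So ~p is neither obligatory nor forbidden under these norms.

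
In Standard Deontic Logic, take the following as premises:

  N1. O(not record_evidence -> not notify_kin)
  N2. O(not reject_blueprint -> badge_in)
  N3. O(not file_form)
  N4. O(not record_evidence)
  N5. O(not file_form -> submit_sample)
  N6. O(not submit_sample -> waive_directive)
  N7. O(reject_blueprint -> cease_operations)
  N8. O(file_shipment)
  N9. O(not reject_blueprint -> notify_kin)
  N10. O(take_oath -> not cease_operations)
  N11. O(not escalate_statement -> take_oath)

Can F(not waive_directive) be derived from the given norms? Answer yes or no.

No

Premise 6 is O(not submit_sample -> waive_directive), but O(not submit_sample) is not derivable from the premises, so it does not yield O(waive_directive).
No other premise forces O(waive_directive). An ideal world satisfying every premise can still have not waive_directive true, so F(not waive_directive) is not derivable.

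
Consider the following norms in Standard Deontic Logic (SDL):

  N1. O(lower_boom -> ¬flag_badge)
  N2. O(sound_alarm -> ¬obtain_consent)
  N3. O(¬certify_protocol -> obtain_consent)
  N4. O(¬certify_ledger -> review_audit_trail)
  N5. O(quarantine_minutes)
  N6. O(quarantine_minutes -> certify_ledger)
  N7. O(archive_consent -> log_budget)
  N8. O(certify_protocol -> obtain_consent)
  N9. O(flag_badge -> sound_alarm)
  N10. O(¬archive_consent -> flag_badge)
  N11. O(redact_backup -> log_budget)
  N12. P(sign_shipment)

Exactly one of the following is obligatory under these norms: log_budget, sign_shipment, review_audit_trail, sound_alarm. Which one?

log_budget

Premises 8 and 3 are O(certify_protocol -> obtain_consent) and O(¬certify_protocol -> obtain_consent); every ideal world satisfies certify_protocol or ¬certify_protocol, so in either case obtain_consent holds — hence O(obtain_consent).
Premise 2 is O(sound_alarm -> ¬obtain_consent); contrapositively O(obtain_consent -> ¬sound_alarm). Since O(obtain_consent) holds, K gives O(¬sound_alarm).
The contrapositive of premise 9 (O(flag_badge -> sound_alarm)) is O(¬sound_alarm -> ¬flag_badge), and O(¬sound_alarm) is already established, so O(¬flag_badge).
The contrapositive of premise 10 (O(¬archive_consent -> flag_badge)) is O(¬flag_badge -> archive_consent), and O(¬flag_badge) is already established, so O(archive_consent).
Applying K to premise 7 (O(archive_consent -> log_budget)) and O(archive_consent) yields O(log_budget).
So O(log_budget) holds — log_budget is obligatory. None of the other listed options is made obligatory by any chain of premises.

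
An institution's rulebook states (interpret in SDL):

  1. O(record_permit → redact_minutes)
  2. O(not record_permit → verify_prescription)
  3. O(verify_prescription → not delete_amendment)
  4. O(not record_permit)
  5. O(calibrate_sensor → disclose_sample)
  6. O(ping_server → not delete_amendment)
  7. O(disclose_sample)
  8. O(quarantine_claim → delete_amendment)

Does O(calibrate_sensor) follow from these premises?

Premise 5 is O(calibrate_sensor → disclose_sample); even if O(disclose_sample) held, inferring O(calibrate_sensor) would be affirming the consequent — invalid.
No other premise forces O(calibrate_sensor). An ideal world satisfying every premise can still have calibrate_sensor false, so O(calibrate_sensor) is not derivable.

No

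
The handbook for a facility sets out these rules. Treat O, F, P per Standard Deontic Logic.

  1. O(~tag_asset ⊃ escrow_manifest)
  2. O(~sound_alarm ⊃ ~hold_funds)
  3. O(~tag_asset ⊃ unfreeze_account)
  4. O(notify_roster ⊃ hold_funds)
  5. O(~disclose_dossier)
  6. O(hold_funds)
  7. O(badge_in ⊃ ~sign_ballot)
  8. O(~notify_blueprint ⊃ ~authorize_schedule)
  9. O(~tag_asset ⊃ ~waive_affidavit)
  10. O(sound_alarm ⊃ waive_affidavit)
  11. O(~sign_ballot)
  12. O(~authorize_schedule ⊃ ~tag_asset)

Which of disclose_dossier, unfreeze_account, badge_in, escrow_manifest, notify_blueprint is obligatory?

notify_blueprint

From premise 6 we have O(hold_funds).
The contrapositive of premise 2 (O(~sound_alarm ⊃ ~hold_funds)) is O(hold_funds ⊃ sound_alarm), and O(hold_funds) is already established, so O(sound_alarm).
Premise 10 is O(sound_alarm ⊃ waive_affidavit); since O(sound_alarm), deontic closure gives O(waive_affidavit).
Premise 9 is O(~tag_asset ⊃ ~waive_affidavit); contrapositively O(waive_affidavit ⊃ tag_asset). Since O(waive_affidavit) holds, K gives O(tag_asset).
The contrapositive of premise 12 (O(~authorize_schedule ⊃ ~tag_asset)) is O(tag_asset ⊃ authorize_schedule), and O(tag_asset) is already established, so O(authorize_schedule).
Premise 8 is O(~notify_blueprint ⊃ ~authorize_schedule); contrapositively O(authorize_schedule ⊃ notify_blueprint). Since O(authorize_schedule) holds, K gives O(notify_blueprint).
So O(notify_blueprint) holds — notify_blueprint is obligatory. None of the other listed options is made obligatory by any chain of premises.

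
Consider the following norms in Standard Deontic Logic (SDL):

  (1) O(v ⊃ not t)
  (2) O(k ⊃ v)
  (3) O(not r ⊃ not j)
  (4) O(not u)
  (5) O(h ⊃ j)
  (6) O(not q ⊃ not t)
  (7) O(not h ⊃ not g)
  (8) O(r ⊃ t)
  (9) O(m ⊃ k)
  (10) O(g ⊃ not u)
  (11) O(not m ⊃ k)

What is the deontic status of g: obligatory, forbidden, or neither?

Forbidden

Premises 9 and 11 are O(m ⊃ k) and O(not m ⊃ k); every ideal world satisfies m or not m, so in either case k holds — hence O(k).
With premise 2, O(k ⊃ v), the K-axiom yields O(v).
Applying K to premise 1 (O(v ⊃ not t)) and O(v) yields O(not t).
Premise 8 is O(r ⊃ t); contrapositively O(not t ⊃ not r). Since O(not t) holds, K gives O(not r).
Applying K to premise 3 (O(not r ⊃ not j)) and O(not r) yields O(not j).
Premise 5 is O(h ⊃ j); contrapositively O(not j ⊃ not h). Since O(not j) holds, K gives O(not h).
Applying K to premise 7 (O(not h ⊃ not g)) and O(not h) yields O(not g).
Premises 4, 6, 10 do not contribute to this derivation.
Thus O(not g), which is F(g): g is forbidden.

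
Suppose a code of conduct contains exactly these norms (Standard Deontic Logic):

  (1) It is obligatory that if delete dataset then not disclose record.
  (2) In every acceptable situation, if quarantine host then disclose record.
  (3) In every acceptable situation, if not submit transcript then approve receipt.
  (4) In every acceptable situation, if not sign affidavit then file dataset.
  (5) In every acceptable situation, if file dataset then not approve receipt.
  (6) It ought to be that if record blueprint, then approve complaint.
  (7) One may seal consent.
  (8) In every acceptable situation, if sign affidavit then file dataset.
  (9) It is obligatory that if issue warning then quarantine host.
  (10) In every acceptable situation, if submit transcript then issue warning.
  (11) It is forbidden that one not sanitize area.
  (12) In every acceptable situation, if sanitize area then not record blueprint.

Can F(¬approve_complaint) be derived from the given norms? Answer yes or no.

Premise 6 is O(record_blueprint → approve_complaint), but O(record_blueprint) is not derivable from the premises, so it does not yield O(approve_complaint).
No other premise forces O(approve_complaint). An ideal world satisfying every premise can still have ¬approve_complaint true, so F(¬approve_complaint) is not derivable.

No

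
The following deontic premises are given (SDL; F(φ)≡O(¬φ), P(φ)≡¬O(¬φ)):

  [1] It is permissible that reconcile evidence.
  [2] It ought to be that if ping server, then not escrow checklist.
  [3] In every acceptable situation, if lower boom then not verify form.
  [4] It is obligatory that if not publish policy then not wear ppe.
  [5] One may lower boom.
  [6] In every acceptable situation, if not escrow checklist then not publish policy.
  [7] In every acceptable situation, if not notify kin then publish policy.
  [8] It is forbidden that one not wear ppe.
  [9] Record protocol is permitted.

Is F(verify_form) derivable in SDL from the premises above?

No

Premise 3 is O(lower_boom → ¬verify_form), but O(lower_boom) is not derivable from the premises (the permission P(lower_boom) asserts only ¬O(¬lower_boom), not O(lower_boom)), so it does not yield O(¬verify_form).
No other premise forces O(¬verify_form). An ideal world satisfying every premise can still have verify_form true, so F(verify_form) is not derivable.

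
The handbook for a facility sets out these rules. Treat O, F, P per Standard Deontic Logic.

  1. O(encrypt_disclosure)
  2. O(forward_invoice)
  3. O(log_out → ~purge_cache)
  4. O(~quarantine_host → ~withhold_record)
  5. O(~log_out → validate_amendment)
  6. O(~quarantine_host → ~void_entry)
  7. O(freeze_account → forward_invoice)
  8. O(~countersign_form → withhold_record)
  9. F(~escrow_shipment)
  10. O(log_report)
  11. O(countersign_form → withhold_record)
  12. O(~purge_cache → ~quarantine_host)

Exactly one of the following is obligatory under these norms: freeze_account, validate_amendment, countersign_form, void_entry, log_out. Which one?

By case analysis on ~countersign_form: premise 8 gives O(~countersign_form → withhold_record) and premise 11 gives O(countersign_form → withhold_record), so O(withhold_record) either way.
The contrapositive of premise 4 (O(~quarantine_host → ~withhold_record)) is O(withhold_record → quarantine_host), and O(withhold_record) is already established, so O(quarantine_host).
Premise 12 is O(~purge_cache → ~quarantine_host); contrapositively O(quarantine_host → purge_cache). Since O(quarantine_host) holds, K gives O(purge_cache).
Premise 3, O(log_out → ~purge_cache), contraposes to O(purge_cache → ~log_out); with O(purge_cache) we get O(~log_out).
Premise 5 is O(~log_out → validate_amendment); since O(~log_out), deontic closure gives O(validate_amendment).
So O(validate_amendment) holds — validate_amendment is obligatory. None of the other listed options is made obligatory by any chain of premises.

validate_amendment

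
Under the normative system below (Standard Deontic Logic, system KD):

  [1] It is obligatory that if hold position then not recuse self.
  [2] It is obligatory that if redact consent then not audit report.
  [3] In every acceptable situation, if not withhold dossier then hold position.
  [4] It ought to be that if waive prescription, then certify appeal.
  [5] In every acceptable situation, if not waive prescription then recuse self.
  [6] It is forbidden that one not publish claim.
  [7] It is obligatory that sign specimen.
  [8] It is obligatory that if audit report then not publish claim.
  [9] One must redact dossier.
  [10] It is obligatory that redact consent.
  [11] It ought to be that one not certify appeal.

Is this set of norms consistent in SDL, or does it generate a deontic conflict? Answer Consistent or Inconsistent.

Premise 8 is O(audit_report → ¬publish_claim), but O(audit_report) is not derivable from the premises, so it does not yield O(¬publish_claim).
So O(¬publish_claim) is not derivable, and the apparent clash with O(publish_claim) does not arise.
A world satisfying every obligation exists (e.g. audit_report=false, certify_appeal=false, hold_position=false, publish_claim=true, recuse_self=true, redact_consent=true, redact_dossier=true, sign_specimen=true, waive_prescription=false, withhold_dossier=true); no atom is both obligatory and forbidden, so the set is consistent.

Consistent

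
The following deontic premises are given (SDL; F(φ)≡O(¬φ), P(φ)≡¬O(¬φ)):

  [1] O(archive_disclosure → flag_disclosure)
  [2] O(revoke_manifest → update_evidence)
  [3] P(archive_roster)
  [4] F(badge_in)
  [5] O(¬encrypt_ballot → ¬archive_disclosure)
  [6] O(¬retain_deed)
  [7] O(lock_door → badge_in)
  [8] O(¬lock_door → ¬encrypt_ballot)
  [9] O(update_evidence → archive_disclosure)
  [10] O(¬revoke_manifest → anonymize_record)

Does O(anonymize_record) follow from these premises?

Premise 4, F(badge_in), is equivalent to O(¬badge_in).
The contrapositive of premise 7 (O(lock_door → badge_in)) is O(¬badge_in → ¬lock_door), and O(¬badge_in) is already established, so O(¬lock_door).
Premise 8 is O(¬lock_door → ¬encrypt_ballot); since O(¬lock_door), deontic closure gives O(¬encrypt_ballot).
With premise 5, O(¬encrypt_ballot → ¬archive_disclosure), the K-axiom yields O(¬archive_disclosure).
Premise 9, O(update_evidence → archive_disclosure), contraposes to O(¬archive_disclosure → ¬update_evidence); with O(¬archive_disclosure) we get O(¬update_evidence).
The contrapositive of premise 2 (O(revoke_manifest → update_evidence)) is O(¬update_evidence → ¬revoke_manifest), and O(¬update_evidence) is already established, so O(¬revoke_manifest).
With premise 10, O(¬revoke_manifest → anonymize_record), the K-axiom yields O(anonymize_record).
Premises 1, 3, 6 do not contribute to this derivation.
So O(anonymize_record) follows.

Yes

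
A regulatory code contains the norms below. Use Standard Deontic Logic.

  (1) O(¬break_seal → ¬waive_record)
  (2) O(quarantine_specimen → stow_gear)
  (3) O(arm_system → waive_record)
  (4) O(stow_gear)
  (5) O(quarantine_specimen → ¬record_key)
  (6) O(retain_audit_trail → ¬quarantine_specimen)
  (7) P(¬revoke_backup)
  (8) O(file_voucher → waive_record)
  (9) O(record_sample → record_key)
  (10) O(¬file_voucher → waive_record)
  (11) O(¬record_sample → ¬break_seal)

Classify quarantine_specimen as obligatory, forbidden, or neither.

By case analysis on ¬file_voucher: premise 10 gives O(¬file_voucher → waive_record) and premise 8 gives O(file_voucher → waive_record), so O(waive_record) either way.
Premise 1, O(¬break_seal → ¬waive_record), contraposes to O(waive_record → break_seal); with O(waive_record) we get O(break_seal).
Premise 11 is O(¬record_sample → ¬break_seal); contrapositively O(break_seal → record_sample). Since O(break_seal) holds, K gives O(record_sample).
Premise 9 is O(record_sample → record_key); since O(record_sample), deontic closure gives O(record_key).
The contrapositive of premise 5 (O(quarantine_specimen → ¬record_key)) is O(record_key → ¬quarantine_specimen), and O(record_key) is already established, so O(¬quarantine_specimen).
Premises 2, 3, 4, 6, 7 do not contribute to this derivation.
Thus O(¬quarantine_specimen), which is F(quarantine_specimen): quarantine_specimen is forbidden.

Forbidden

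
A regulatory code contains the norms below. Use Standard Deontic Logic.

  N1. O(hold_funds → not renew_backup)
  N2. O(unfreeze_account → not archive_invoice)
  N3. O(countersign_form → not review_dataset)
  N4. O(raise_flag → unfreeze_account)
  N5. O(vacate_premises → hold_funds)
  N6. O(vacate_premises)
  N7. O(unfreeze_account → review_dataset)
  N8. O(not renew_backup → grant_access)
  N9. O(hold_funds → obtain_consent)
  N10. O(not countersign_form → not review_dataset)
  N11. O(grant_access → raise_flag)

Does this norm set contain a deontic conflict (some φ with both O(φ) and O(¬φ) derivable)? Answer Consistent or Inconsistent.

Premises 10 and 3 are O(not countersign_form → not review_dataset) and O(countersign_form → not review_dataset); every ideal world satisfies not countersign_form or countersign_form, so in either case not review_dataset holds — hence O(not review_dataset).
Premise 7, O(unfreeze_account → review_dataset), contraposes to O(not review_dataset → not unfreeze_account); with O(not review_dataset) we get O(not unfreeze_account).
Premise 4, O(raise_flag → unfreeze_account), contraposes to O(not unfreeze_account → not raise_flag); with O(not unfreeze_account) we get O(not raise_flag).
Premise 11, O(grant_access → raise_flag), contraposes to O(not raise_flag → not grant_access); with O(not raise_flag) we get O(not grant_access).
Premise 8 is O(not renew_backup → grant_access); contrapositively O(not grant_access → renew_backup). Since O(not grant_access) holds, K gives O(renew_backup).
Premise 1 is O(hold_funds → not renew_backup); contrapositively O(renew_backup → not hold_funds). Since O(renew_backup) holds, K gives O(not hold_funds).
Premise 5 is O(vacate_premises → hold_funds); contrapositively O(not hold_funds → not vacate_premises). Since O(not hold_funds) holds, K gives O(not vacate_premises).
Yet premise 6 states O(vacate_premises).
We now have both O(not vacate_premises) and O(vacate_premises) — vacate_premises is simultaneously obligatory and forbidden, violating the D-axiom.

Inconsistent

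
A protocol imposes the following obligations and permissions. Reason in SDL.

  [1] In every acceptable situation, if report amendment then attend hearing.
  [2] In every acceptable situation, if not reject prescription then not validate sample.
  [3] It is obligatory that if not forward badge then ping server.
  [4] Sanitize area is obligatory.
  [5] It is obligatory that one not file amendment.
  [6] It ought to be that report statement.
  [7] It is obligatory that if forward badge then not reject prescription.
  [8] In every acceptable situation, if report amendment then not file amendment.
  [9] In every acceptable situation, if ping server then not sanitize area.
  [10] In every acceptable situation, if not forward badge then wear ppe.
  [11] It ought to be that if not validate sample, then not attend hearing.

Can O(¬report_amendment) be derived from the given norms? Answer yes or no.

From premise 4 we have O(sanitize_area).
Premise 9 is O(ping_server → ¬sanitize_area); contrapositively O(sanitize_area → ¬ping_server). Since O(sanitize_area) holds, K gives O(¬ping_server).
Premise 3 is O(¬forward_badge → ping_server); contrapositively O(¬ping_server → forward_badge). Since O(¬ping_server) holds, K gives O(forward_badge).
Premise 7 is O(forward_badge → ¬reject_prescription); since O(forward_badge), deontic closure gives O(¬reject_prescription).
Applying K to premise 2 (O(¬reject_prescription → ¬validate_sample)) and O(¬reject_prescription) yields O(¬validate_sample).
Premise 11 is O(¬validate_sample → ¬attend_hearing); since O(¬validate_sample), deontic closure gives O(¬attend_hearing).
Premise 1 is O(report_amendment → attend_hearing); contrapositively O(¬attend_hearing → ¬report_amendment). Since O(¬attend_hearing) holds, K gives O(¬report_amendment).
Premises 5, 6, 8, 10 do not contribute to this derivation.
So O(¬report_amendment) follows.

Yes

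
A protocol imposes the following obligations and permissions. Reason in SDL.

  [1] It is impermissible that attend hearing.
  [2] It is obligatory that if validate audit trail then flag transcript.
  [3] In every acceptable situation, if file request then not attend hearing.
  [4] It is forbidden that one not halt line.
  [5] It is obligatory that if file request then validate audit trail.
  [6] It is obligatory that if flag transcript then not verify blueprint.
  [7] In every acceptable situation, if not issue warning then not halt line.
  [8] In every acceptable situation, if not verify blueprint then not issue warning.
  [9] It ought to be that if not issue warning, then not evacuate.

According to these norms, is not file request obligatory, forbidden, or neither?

Obligatory

Premise 4, F(¬halt_line), is equivalent to O(halt_line).
Premise 7, O(¬issue_warning → ¬halt_line), contraposes to O(halt_line → issue_warning); with O(halt_line) we get O(issue_warning).
Premise 8, O(¬verify_blueprint → ¬issue_warning), contraposes to O(issue_warning → verify_blueprint); with O(issue_warning) we get O(verify_blueprint).
Premise 6, O(flag_transcript → ¬verify_blueprint), contraposes to O(verify_blueprint → ¬flag_transcript); with O(verify_blueprint) we get O(¬flag_transcript).
Premise 2 is O(validate_audit_trail → flag_transcript); contrapositively O(¬flag_transcript → ¬validate_audit_trail). Since O(¬flag_transcript) holds, K gives O(¬validate_audit_trail).
The contrapositive of premise 5 (O(file_request → validate_audit_trail)) is O(¬validate_audit_trail → ¬file_request), and O(¬validate_audit_trail) is already established, so O(¬file_request).
Premises 1, 3, 9 do not contribute to this derivation.
Hence ¬file_request is obligatory.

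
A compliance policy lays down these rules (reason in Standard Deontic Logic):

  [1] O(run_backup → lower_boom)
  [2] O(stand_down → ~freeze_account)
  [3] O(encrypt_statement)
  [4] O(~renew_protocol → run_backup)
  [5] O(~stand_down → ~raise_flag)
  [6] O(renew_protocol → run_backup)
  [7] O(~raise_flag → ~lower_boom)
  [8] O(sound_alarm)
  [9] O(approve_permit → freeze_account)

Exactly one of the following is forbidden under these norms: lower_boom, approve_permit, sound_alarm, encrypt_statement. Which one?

Premises 6 and 4 cover both cases: O(renew_protocol → run_backup) and O(~renew_protocol → run_backup). Since renew_protocol ∨ ~renew_protocol is a tautology, O(run_backup) follows.
From O(run_backup) and premise 1, O(run_backup → lower_boom), we obtain O(lower_boom).
Premise 7, O(~raise_flag → ~lower_boom), contraposes to O(lower_boom → raise_flag); with O(lower_boom) we get O(raise_flag).
Premise 5 is O(~stand_down → ~raise_flag); contrapositively O(raise_flag → stand_down). Since O(raise_flag) holds, K gives O(stand_down).
Premise 2 is O(stand_down → ~freeze_account); since O(stand_down), deontic closure gives O(~freeze_account).
Premise 9 is O(approve_permit → freeze_account); contrapositively O(~freeze_account → ~approve_permit). Since O(~freeze_account) holds, K gives O(~approve_permit).
So O(~approve_permit) holds, i.e. approve_permit is forbidden. None of the other listed options is forbidden under the premises.

approve_permit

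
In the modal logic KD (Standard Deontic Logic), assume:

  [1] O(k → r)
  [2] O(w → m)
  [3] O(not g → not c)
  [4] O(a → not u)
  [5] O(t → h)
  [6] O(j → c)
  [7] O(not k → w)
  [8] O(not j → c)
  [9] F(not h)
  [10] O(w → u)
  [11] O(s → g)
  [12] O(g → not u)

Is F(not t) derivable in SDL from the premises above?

Premise 5 is O(t → h); even if O(h) held, inferring O(t) would be affirming the consequent — invalid.
No other premise forces O(t). An ideal world satisfying every premise can still have not t true, so F(not t) is not derivable.

No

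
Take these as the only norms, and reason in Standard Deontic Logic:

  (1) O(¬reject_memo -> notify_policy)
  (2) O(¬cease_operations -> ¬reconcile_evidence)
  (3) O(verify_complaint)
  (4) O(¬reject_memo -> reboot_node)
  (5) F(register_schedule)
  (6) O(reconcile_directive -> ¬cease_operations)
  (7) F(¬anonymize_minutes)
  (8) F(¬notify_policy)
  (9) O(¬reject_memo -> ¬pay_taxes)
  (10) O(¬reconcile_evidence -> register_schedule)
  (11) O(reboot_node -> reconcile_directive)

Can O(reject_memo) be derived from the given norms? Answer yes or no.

Yes

F(register_schedule) at premise 5 means O(¬register_schedule).
Premise 10 is O(¬reconcile_evidence -> register_schedule); contrapositively O(¬register_schedule -> reconcile_evidence). Since O(¬register_schedule) holds, K gives O(reconcile_evidence).
Premise 2, O(¬cease_operations -> ¬reconcile_evidence), contraposes to O(reconcile_evidence -> cease_operations); with O(reconcile_evidence) we get O(cease_operations).
The contrapositive of premise 6 (O(reconcile_directive -> ¬cease_operations)) is O(cease_operations -> ¬reconcile_directive), and O(cease_operations) is already established, so O(¬reconcile_directive).
Premise 11 is O(reboot_node -> reconcile_directive); contrapositively O(¬reconcile_directive -> ¬reboot_node). Since O(¬reconcile_directive) holds, K gives O(¬reboot_node).
The contrapositive of premise 4 (O(¬reject_memo -> reboot_node)) is O(¬reboot_node -> reject_memo), and O(¬reboot_node) is already established, so O(reject_memo).
Premises 1, 3, 7, 8, 9 do not contribute to this derivation.
So O(reject_memo) follows.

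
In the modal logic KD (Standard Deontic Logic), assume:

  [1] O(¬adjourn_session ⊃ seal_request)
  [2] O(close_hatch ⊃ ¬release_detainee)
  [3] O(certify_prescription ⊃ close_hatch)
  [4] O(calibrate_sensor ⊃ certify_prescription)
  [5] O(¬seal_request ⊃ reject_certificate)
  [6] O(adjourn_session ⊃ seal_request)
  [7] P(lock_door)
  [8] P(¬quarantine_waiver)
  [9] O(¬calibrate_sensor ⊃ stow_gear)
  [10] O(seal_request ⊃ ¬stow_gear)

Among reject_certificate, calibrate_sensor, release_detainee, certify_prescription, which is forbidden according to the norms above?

Premises 1 and 6 are O(¬adjourn_session ⊃ seal_request) and O(adjourn_session ⊃ seal_request); every ideal world satisfies ¬adjourn_session or adjourn_session, so in either case seal_request holds — hence O(seal_request).
From O(seal_request) and premise 10, O(seal_request ⊃ ¬stow_gear), we obtain O(¬stow_gear).
Premise 9 is O(¬calibrate_sensor ⊃ stow_gear); contrapositively O(¬stow_gear ⊃ calibrate_sensor). Since O(¬stow_gear) holds, K gives O(calibrate_sensor).
Applying K to premise 4 (O(calibrate_sensor ⊃ certify_prescription)) and O(calibrate_sensor) yields O(certify_prescription).
Applying K to premise 3 (O(certify_prescription ⊃ close_hatch)) and O(certify_prescription) yields O(close_hatch).
From O(close_hatch) and premise 2, O(close_hatch ⊃ ¬release_detainee), we obtain O(¬release_detainee).
So O(¬release_detainee) holds, i.e. release_detainee is forbidden. None of the other listed options is forbidden under the premises.

release_detainee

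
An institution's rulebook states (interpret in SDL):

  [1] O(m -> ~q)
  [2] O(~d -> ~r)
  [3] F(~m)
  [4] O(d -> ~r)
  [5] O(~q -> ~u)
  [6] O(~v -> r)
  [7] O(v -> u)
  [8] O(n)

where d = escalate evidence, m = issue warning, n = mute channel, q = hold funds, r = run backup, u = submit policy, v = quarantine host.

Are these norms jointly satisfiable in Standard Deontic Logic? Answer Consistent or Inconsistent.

Inconsistent

By case analysis on d: premise 4 gives O(d -> ~r) and premise 2 gives O(~d -> ~r), so O(~r) either way.
Premise 6 is O(~v -> r); contrapositively O(~r -> v). Since O(~r) holds, K gives O(v).
With premise 7, O(v -> u), the K-axiom yields O(u).
Premise 5 is O(~q -> ~u); contrapositively O(u -> q). Since O(u) holds, K gives O(q).
The contrapositive of premise 1 (O(m -> ~q)) is O(q -> ~m), and O(q) is already established, so O(~m).
However, F(~m) at premise 3 amounts to O(m).
We now have both O(~m) and O(m) — m is simultaneously obligatory and forbidden, violating the D-axiom.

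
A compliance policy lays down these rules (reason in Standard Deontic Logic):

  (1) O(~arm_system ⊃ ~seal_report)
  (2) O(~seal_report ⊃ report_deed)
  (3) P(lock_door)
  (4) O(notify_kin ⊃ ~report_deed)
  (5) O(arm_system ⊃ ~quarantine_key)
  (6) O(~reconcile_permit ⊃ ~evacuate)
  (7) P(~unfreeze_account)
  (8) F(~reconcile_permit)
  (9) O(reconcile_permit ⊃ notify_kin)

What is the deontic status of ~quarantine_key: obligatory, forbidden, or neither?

F(~reconcile_permit) at premise 8 means O(reconcile_permit).
With premise 9, O(reconcile_permit ⊃ notify_kin), the K-axiom yields O(notify_kin).
Premise 4 is O(notify_kin ⊃ ~report_deed); since O(notify_kin), deontic closure gives O(~report_deed).
The contrapositive of premise 2 (O(~seal_report ⊃ report_deed)) is O(~report_deed ⊃ seal_report), and O(~report_deed) is already established, so O(seal_report).
The contrapositive of premise 1 (O(~arm_system ⊃ ~seal_report)) is O(seal_report ⊃ arm_system), and O(seal_report) is already established, so O(arm_system).
With premise 5, O(arm_system ⊃ ~quarantine_key), the K-axiom yields O(~quarantine_key).
Premises 3, 6, 7 do not contribute to this derivation.
Hence ~quarantine_key is obligatory.

Obligatory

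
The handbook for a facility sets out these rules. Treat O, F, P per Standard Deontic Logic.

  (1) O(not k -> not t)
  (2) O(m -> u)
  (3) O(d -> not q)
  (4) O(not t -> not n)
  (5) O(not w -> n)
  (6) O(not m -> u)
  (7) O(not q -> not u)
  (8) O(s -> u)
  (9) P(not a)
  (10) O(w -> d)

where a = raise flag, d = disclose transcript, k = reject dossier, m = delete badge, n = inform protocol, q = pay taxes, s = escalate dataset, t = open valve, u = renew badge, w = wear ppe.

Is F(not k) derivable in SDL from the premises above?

Yes

Premises 2 and 6 cover both cases: O(m -> u) and O(not m -> u). Since m ∨ not m is a tautology, O(u) follows.
The contrapositive of premise 7 (O(not q -> not u)) is O(u -> q), and O(u) is already established, so O(q).
Premise 3 is O(d -> not q); contrapositively O(q -> not d). Since O(q) holds, K gives O(not d).
Premise 10 is O(w -> d); contrapositively O(not d -> not w). Since O(not d) holds, K gives O(not w).
With premise 5, O(not w -> n), the K-axiom yields O(n).
The contrapositive of premise 4 (O(not t -> not n)) is O(n -> t), and O(n) is already established, so O(t).
The contrapositive of premise 1 (O(not k -> not t)) is O(t -> k), and O(t) is already established, so O(k).
Premises 8, 9 do not contribute to this derivation.
So O(k) holds, i.e. F(not k). The claim follows.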